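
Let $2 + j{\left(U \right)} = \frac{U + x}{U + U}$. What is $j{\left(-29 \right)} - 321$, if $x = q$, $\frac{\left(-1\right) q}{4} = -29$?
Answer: $- \frac{649}{2} \approx -324.5$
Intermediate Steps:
$q = 116$ ($q = \left(-4\right) \left(-29\right) = 116$)
$x = 116$
$j{\left(U \right)} = -2 + \frac{116 + U}{2 U}$ ($j{\left(U \right)} = -2 + \frac{U + 116}{U + U} = -2 + \frac{116 + U}{2 U}$)
$j{\left(-29 \right)} - 321 = \left(- \frac{3}{2} + \frac{58}{-29}\right) - 321 = \left(- \frac{3}{2} + 58 \left(- \frac{1}{29}\right)\right) - 321 = \left(- \frac{3}{2} - 2\right) - 321 = - \frac{7}{2} - 321 = - \frac{649}{2}$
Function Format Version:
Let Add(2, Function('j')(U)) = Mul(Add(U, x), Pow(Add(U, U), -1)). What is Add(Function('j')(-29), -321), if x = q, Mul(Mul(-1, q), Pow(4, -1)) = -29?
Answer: Rational(-649, 2) ≈ -324.50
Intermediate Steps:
q = 116 (q = Mul(-4, -29) = 116)
x = 116
Function('j')(U) = Add(-2, Mul(Rational(1, 2), Pow(U, -1), Add(116, U))) (Function('j')(U) = Add(-2, Mul(Add(U, 116), Pow(Add(U, U), -1))) = Add(-2, Mul(Add(116, U), Pow(Mul(2, U), -1))) = Add(-2, Mul(Add(116, U), Mul(Rational(1, 2), Pow(U, -1)))) = Add(-2, Mul(Rational(1, 2), Pow(U, -1), Add(116, U))))
Add(Function('j')(-29), -321) = Add(Add(Rational(-3, 2), Mul(58, Pow(-29, -1))), -321) = Add(Add(Rational(-3, 2), Mul(58, Rational(-1, 29))), -321) = Add(Add(Rational(-3, 2), -2), -321) = Add(Rational(-7, 2), -321) = Rational(-649, 2)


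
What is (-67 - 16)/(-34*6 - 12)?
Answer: 83/216 ≈ 0.38426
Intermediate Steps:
(-67 - 16)/(-34*6 - 12) = -83/(-204 - 12) = -83/(-216) = -1/216*(-83) = 83/216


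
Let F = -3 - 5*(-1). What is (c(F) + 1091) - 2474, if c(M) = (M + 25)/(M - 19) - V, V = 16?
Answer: -23810/17 ≈ -1400.6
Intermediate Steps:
F = 2 (F = -3 + 5 = 2)
c(M) = -16 + (25 + M)/(-19 + M) (c(M) = (M + 25)/(M - 19) - 1*16 = (25 + M)/(-19 + M) - 16 = -16 + (25 + M)/(-19 + M))
(c(F) + 1091) - 2474 = ((329 - 15*2)/(-19 + 2) + 1091) - 2474 = ((329 - 30)/(-17) + 1091) - 2474 = (-1/17*299 + 1091) - 2474 = (-299/17 + 1091) - 2474 = 18248/17 - 2474 = -23810/17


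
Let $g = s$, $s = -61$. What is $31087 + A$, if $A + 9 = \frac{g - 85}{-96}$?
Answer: $\frac{1491817}{48} \approx 31080.0$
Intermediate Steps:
$g = -61$
$A = - \frac{359}{48}$ ($A = -9 + \frac{-61 - 85}{-96} = -9 - - \frac{73}{48} = -9 + \frac{73}{48} = - \frac{359}{48} \approx -7.4792$)
$31087 + A = 31087 - \frac{359}{48} = \frac{1491817}{48}$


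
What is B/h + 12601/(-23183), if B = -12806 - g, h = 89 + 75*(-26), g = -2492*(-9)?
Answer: 793379361/43143563 ≈ 18.389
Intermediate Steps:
g = 22428
h = -1861 (h = 89 - 1950 = -1861)
B = -35234 (B = -12806 - 1*22428 = -12806 - 22428 = -35234)
B/h + 12601/(-23183) = -35234/(-1861) + 12601/(-23183) = -35234*(-1/1861) + 12601*(-1/23183) = 35234/1861 - 12601/23183 = 793379361/43143563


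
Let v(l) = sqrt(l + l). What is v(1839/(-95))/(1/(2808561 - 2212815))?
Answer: 595746*I*sqrt(349410)/95 ≈ 3.7069e+6*I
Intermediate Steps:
v(l) = sqrt(2)*sqrt(l) (v(l) = sqrt(2*l) = sqrt(2)*sqrt(l))
v(1839/(-95))/(1/(2808561 - 2212815)) = (sqrt(2)*sqrt(1839/(-95)))/(1/(2808561 - 2212815)) = (sqrt(2)*sqrt(1839*(-1/95)))/(1/595746) = (sqrt(2)*sqrt(-1839/95))/(1/595746) = (sqrt(2)*(I*sqrt(174705)/95))*595746 = (I*sqrt(349410)/95)*595746 = 595746*I*sqrt(349410)/95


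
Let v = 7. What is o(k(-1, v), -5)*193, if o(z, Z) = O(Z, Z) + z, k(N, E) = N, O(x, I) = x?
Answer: -1158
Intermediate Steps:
o(z, Z) = Z + z
o(k(-1, v), -5)*193 = (-5 - 1)*193 = -6*193 = -1158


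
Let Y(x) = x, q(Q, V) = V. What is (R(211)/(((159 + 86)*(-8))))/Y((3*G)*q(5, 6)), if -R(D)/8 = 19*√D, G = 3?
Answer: 19*√211/13230 ≈ 0.020861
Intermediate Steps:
R(D) = -152*√D
(R(211)/(((159 + 86)*(-8))))/Y((3*G)*q(5, 6)) = ((-152*√211)/(((159 + 86)*(-8))))/(((3*3)*6)) = ((-152*√211)/((245*(-8))))/((9*6)) = (-152*√211/(-1960))/54 = (-152*√211*(-1/1960))*(1/54) = (19*√211/245)*(1/54) = 19*√211/13230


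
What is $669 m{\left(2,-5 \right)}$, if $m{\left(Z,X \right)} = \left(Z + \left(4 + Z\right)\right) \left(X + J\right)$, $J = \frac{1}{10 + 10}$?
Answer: $- \frac{132462}{5} \approx -26492.0$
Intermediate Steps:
$J = \frac{1}{20} \approx 0.05$
$m{\left(Z,X \right)} = \left(4 + 2 Z\right) \left(\frac{1}{20} + X\right)$ ($m{\left(Z,X \right)} = \left(Z + \left(4 + Z\right)\right) \left(X + \frac{1}{20}\right) = \left(4 + 2 Z\right) \left(\frac{1}{20} + X\right)$)
$669 m{\left(2,-5 \right)} = 669 \left(\frac{1}{5} + 4 \left(-5\right) + \frac{1}{10} \cdot 2 + 2 \left(-5\right) 2\right) = 669 \left(\frac{1}{5} - 20 + \frac{1}{5} - 20\right) = 669 \left(- \frac{198}{5}\right) = - \frac{132462}{5}$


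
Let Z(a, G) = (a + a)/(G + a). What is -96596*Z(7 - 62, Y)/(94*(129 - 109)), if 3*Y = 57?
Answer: -265639/1692 ≈ -157.00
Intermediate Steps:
Y = 19 (Y = (⅓)*57 = 19)
Z(a, G) = 2*a/(G + a) (Z(a, G) = (2*a)/(G + a) = 2*a/(G + a))
-96596*Z(7 - 62, Y)/(94*(129 - 109)) = -96596*(7 - 62)/(47*(19 + (7 - 62))*(129 - 109)) = -96596*(-11/(188*(19 - 55))) = -96596/(1880/((2*(-55)/(-36)))) = -96596/(1880/((2*(-55)*(-1/36)))) = -96596/(1880/(55/18)) = -96596/(1880*(18/55)) = -96596/6768/11 = -96596*11/6768 = -265639/1692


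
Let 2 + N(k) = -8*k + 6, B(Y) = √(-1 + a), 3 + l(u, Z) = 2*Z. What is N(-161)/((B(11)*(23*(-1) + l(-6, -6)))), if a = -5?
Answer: 17*I*√6/3 ≈ 13.88*I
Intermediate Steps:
l(u, Z) = -3 + 2*Z
B(Y) = I*√6 (B(Y) = √(-1 - 5) = √(-6) = I*√6)
N(k) = 4 - 8*k (N(k) = -2 + (-8*k + 6) = -2 + (6 - 8*k) = 4 - 8*k)
N(-161)/((B(11)*(23*(-1) + l(-6, -6)))) = (4 - 8*(-161))/(((I*√6)*(23*(-1) + (-3 + 2*(-6))))) = (4 + 1288)/(((I*√6)*(-23 + (-3 - 12)))) = 1292/(((I*√6)*(-23 - 15))) = 1292/(((I*√6)*(-38))) = 1292/((-38*I*√6)) = 1292*(I*√6/228) = 17*I*√6/3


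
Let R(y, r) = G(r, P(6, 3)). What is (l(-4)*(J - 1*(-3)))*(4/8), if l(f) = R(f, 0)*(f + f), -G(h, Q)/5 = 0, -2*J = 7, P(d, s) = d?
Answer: 0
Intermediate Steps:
J = -7/2 (J = -½*7 = -7/2 ≈ -3.5000)
G(h, Q) = 0 (G(h, Q) = -5*0 = 0)
R(y, r) = 0
l(f) = 0 (l(f) = 0*(f + f) = 0*(2*f) = 0)
(l(-4)*(J - 1*(-3)))*(4/8) = (0*(-7/2 - 1*(-3)))*(4/8) = (0*(-7/2 + 3))*(4*(⅛)) = (0*(-½))*(½) = 0*(½) = 0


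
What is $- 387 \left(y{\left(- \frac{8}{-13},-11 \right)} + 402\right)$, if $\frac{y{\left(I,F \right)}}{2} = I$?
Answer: $- \frac{2028654}{13} \approx -1.5605 \cdot 10^{5}$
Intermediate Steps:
$y{\left(I,F \right)} = 2 I$
$- 387 \left(y{\left(- \frac{8}{-13},-11 \right)} + 402\right) = - 387 \left(2 \left(- \frac{8}{-13}\right) + 402\right) = - 387 \left(2 \left(\left(-8\right) \left(- \frac{1}{13}\right)\right) + 402\right) = - 387 \left(2 \cdot \frac{8}{13} + 402\right) = - 387 \left(\frac{16}{13} + 402\right) = \left(-387\right) \frac{5242}{13} = - \frac{2028654}{13}$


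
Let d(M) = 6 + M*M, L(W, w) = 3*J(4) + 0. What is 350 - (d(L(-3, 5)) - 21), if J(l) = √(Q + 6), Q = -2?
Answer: 329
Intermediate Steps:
J(l) = 2 (J(l) = √(-2 + 6) = √4 = 2)
L(W, w) = 6 (L(W, w) = 3*2 + 0 = 6 + 0 = 6)
d(M) = 6 + M²
350 - (d(L(-3, 5)) - 21) = 350 - ((6 + 6²) - 21) = 350 - ((6 + 36) - 21) = 350 - (42 - 21) = 350 - 1*21 = 350 - 21 = 329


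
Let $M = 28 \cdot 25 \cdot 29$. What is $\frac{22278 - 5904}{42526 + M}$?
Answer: $\frac{2729}{10471} \approx 0.26062$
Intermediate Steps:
$M = 20300$ ($M = 700 \cdot 29 = 20300$)
$\frac{22278 - 5904}{42526 + M} = \frac{22278 - 5904}{42526 + 20300} = \frac{16374}{62826} = 16374 \cdot \frac{1}{62826} = \frac{2729}{10471}$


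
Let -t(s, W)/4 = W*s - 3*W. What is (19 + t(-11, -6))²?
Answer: 100489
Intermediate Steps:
t(s, W) = 12*W - 4*W*s (t(s, W) = -4*(W*s - 3*W) = -4*(-3*W + W*s) = 12*W - 4*W*s)
(19 + t(-11, -6))² = (19 + 4*(-6)*(3 - 1*(-11)))² = (19 + 4*(-6)*(3 + 11))² = (19 + 4*(-6)*14)² = (19 - 336)² = (-317)² = 100489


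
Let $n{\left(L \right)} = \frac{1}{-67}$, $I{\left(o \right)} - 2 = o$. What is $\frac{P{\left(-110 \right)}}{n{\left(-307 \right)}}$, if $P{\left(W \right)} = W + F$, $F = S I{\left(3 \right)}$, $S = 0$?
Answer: $7370$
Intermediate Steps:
$I{\left(o \right)} = 2 + o$
$n{\left(L \right)} = - \frac{1}{67}$
$F = 0$ ($F = 0 \left(2 + 3\right) = 0 \cdot 5 = 0$)
$P{\left(W \right)} = W$ ($P{\left(W \right)} = W + 0 = W$)
$\frac{P{\left(-110 \right)}}{n{\left(-307 \right)}} = - \frac{110}{- \frac{1}{67}} = \left(-110\right) \left(-67\right) = 7370$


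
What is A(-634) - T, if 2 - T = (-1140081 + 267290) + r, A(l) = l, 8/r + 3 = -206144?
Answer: -180054355777/206147 ≈ -8.7343e+5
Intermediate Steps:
r = -8/206147 (r = 8/(-3 - 206144) = 8/(-206147) = 8*(-1/206147) = -8/206147 ≈ -3.8807e-5)
T = 179923658579/206147 (T = 2 - ((-1140081 + 267290) - 8/206147) = 2 - (-872791 - 8/206147) = 2 - 1*(-179923246285/206147) = 2 + 179923246285/206147 = 179923658579/206147 ≈ 8.7279e+5)
A(-634) - T = -634 - 1*179923658579/206147 = -634 - 179923658579/206147 = -180054355777/206147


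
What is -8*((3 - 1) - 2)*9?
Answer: 0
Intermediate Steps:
-8*((3 - 1) - 2)*9 = -8*(2 - 2)*9 = -0*9 = -8*0 = 0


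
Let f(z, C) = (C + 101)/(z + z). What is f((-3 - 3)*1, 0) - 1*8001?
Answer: -96113/12 ≈ -8009.4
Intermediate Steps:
f(z, C) = (101 + C)/(2*z) (f(z, C) = (101 + C)/((2*z)) = (101 + C)*(1/(2*z)) = (101 + C)/(2*z))
f((-3 - 3)*1, 0) - 1*8001 = (101 + 0)/(2*(((-3 - 3)*1))) - 1*8001 = (½)*101/(-6*1) - 8001 = (½)*101/(-6) - 8001 = (½)*(-⅙)*101 - 8001 = -101/12 - 8001 = -96113/12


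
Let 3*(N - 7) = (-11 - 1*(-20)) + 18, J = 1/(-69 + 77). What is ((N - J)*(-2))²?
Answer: 16129/16 ≈ 1008.1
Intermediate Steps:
J = ⅛ (J = 1/8 = ⅛ ≈ 0.12500)
N = 16 (N = 7 + ((-11 - 1*(-20)) + 18)/3 = 7 + ((-11 + 20) + 18)/3 = 7 + (9 + 18)/3 = 7 + (⅓)*27 = 7 + 9 = 16)
((N - J)*(-2))² = ((16 - 1*⅛)*(-2))² = ((16 - ⅛)*(-2))² = ((127/8)*(-2))² = (-127/4)² = 16129/16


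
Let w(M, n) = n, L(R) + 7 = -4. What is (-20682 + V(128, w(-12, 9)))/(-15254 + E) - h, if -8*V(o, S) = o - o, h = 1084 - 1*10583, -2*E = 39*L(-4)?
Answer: 285761785/30079 ≈ 9500.4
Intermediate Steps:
L(R) = -11 (L(R) = -7 - 4 = -11)
E = 429/2 (E = -39*(-11)/2 = -1/2*(-429) = 429/2 ≈ 214.50)
h = -9499 (h = 1084 - 10583 = -9499)
V(o, S) = 0 (V(o, S) = -(o - o)/8 = -1/8*0 = 0)
(-20682 + V(128, w(-12, 9)))/(-15254 + E) - h = (-20682 + 0)/(-15254 + 429/2) - 1*(-9499) = -20682/(-30079/2) + 9499 = -20682*(-2/30079) + 9499 = 41364/30079 + 9499 = 285761785/30079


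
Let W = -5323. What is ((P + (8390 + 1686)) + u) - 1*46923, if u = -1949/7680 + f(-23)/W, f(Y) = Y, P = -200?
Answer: -1514515267967/40880640 ≈ -37047.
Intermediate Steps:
u = -10197887/40880640 (u = -1949/7680 - 23/(-5323) = -1949*1/7680 - 23*(-1/5323) = -1949/7680 + 23/5323 = -10197887/40880640 ≈ -0.24946)
((P + (8390 + 1686)) + u) - 1*46923 = ((-200 + (8390 + 1686)) - 10197887/40880640) - 1*46923 = ((-200 + 10076) - 10197887/40880640) - 46923 = (9876 - 10197887/40880640) - 46923 = 403727002753/40880640 - 46923 = -1514515267967/40880640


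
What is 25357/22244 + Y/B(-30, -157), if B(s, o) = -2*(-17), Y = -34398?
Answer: -382143487/378148 ≈ -1010.6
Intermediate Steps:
B(s, o) = 34
25357/22244 + Y/B(-30, -157) = 25357/22244 - 34398/34 = 25357*(1/22244) - 34398*1/34 = 25357/22244 - 17199/17 = -382143487/378148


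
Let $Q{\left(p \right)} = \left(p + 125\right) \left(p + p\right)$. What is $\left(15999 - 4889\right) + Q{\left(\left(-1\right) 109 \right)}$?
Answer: $7622$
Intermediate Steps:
$Q{\left(p \right)} = 2 p \left(125 + p\right)$ ($Q{\left(p \right)} = \left(125 + p\right) 2 p = 2 p \left(125 + p\right)$)
$\left(15999 - 4889\right) + Q{\left(\left(-1\right) 109 \right)} = \left(15999 - 4889\right) + 2 \left(\left(-1\right) 109\right) \left(125 - 109\right) = 11110 + 2 \left(-109\right) \left(125 - 109\right) = 11110 + 2 \left(-109\right) 16 = 11110 - 3488 = 7622$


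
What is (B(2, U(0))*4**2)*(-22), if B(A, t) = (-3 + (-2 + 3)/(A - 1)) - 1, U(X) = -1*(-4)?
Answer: 1056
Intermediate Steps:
U(X) = 4
B(A, t) = -4 + 1/(-1 + A) (B(A, t) = (-3 + 1/(-1 + A)) - 1 = -4 + 1/(-1 + A))
(B(2, U(0))*4**2)*(-22) = (((5 - 4*2)/(-1 + 2))*4**2)*(-22) = (((5 - 8)/1)*16)*(-22) = ((1*(-3))*16)*(-22) = -3*16*(-22) = -48*(-22) = 1056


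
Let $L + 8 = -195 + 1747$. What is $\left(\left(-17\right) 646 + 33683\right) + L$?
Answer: $24245$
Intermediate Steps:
$L = 1544$ ($L = -8 + \left(-195 + 1747\right) = -8 + 1552 = 1544$)
$\left(\left(-17\right) 646 + 33683\right) + L = \left(\left(-17\right) 646 + 33683\right) + 1544 = \left(-10982 + 33683\right) + 1544 = 22701 + 1544 = 24245$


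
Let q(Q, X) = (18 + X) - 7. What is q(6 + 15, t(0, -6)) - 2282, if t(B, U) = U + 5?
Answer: -2272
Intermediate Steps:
t(B, U) = 5 + U
q(Q, X) = 11 + X
q(6 + 15, t(0, -6)) - 2282 = (11 + (5 - 6)) - 2282 = (11 - 1) - 2282 = 10 - 2282 = -2272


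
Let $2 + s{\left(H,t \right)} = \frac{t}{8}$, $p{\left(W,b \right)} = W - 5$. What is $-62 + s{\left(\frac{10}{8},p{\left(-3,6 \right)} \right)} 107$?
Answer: $-383$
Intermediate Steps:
$p{\left(W,b \right)} = -5 + W$
$s{\left(H,t \right)} = -2 + \frac{t}{8}$
$-62 + s{\left(\frac{10}{8},p{\left(-3,6 \right)} \right)} 107 = -62 + \left(-2 + \frac{-5 - 3}{8}\right) 107 = -62 + \left(-2 + \frac{1}{8} \left(-8\right)\right) 107 = -62 + \left(-2 - 1\right) 107 = -62 - 321 = -383$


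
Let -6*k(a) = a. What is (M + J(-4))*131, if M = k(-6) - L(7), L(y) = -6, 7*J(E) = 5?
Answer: 7074/7 ≈ 1010.6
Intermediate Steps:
J(E) = 5/7 (J(E) = (⅐)*5 = 5/7)
k(a) = -a/6
M = 7 (M = -⅙*(-6) - 1*(-6) = 1 + 6 = 7)
(M + J(-4))*131 = (7 + 5/7)*131 = (54/7)*131 = 7074/7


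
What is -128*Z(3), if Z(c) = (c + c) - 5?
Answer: -128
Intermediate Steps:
Z(c) = -5 + 2*c (Z(c) = 2*c - 5 = -5 + 2*c)
-128*Z(3) = -128*(-5 + 2*3) = -128*(-5 + 6) = -128*1 = -128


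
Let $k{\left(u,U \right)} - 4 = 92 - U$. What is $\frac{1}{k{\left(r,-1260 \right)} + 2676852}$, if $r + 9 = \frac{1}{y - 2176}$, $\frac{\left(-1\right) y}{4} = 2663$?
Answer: $\frac{1}{2678208} \approx 3.7338 \cdot 10^{-7}$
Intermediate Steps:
$y = -10652$ ($y = \left(-4\right) 2663 = -10652$)
$r = - \frac{115453}{12828}$ ($r = -9 + \frac{1}{-10652 - 2176} = -9 + \frac{1}{-12828} = -9 - \frac{1}{12828} = - \frac{115453}{12828} \approx -9.0001$)
$k{\left(u,U \right)} = 96 - U$ ($k{\left(u,U \right)} = 4 - \left(-92 + U\right) = 96 - U$)
$\frac{1}{k{\left(r,-1260 \right)} + 2676852} = \frac{1}{\left(96 - -1260\right) + 2676852} = \frac{1}{\left(96 + 1260\right) + 2676852} = \frac{1}{1356 + 2676852} = \frac{1}{2678208}$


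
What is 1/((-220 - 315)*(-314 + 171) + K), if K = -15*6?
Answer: 1/76415 ≈ 1.3086e-5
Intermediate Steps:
K = -90
1/((-220 - 315)*(-314 + 171) + K) = 1/((-220 - 315)*(-314 + 171) - 90) = 1/(-535*(-143) - 90) = 1/(76505 - 90) = 1/76415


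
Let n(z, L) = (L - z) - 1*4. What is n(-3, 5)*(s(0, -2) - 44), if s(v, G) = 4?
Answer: -160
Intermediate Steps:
n(z, L) = -4 + L - z (n(z, L) = (L - z) - 4 = -4 + L - z)
n(-3, 5)*(s(0, -2) - 44) = (-4 + 5 - 1*(-3))*(4 - 44) = (-4 + 5 + 3)*(-40) = 4*(-40) = -160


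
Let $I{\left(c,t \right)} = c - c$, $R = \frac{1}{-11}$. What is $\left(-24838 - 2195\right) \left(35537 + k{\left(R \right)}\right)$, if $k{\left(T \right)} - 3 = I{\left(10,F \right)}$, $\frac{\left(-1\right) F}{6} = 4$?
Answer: $-960752820$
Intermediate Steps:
$R = - \frac{1}{11} \approx -0.090909$
$F = -24$ ($F = \left(-6\right) 4 = -24$)
$I{\left(c,t \right)} = 0$
$k{\left(T \right)} = 3$ ($k{\left(T \right)} = 3 + 0 = 3$)
$\left(-24838 - 2195\right) \left(35537 + k{\left(R \right)}\right) = \left(-24838 - 2195\right) \left(35537 + 3\right) = \left(-27033\right) 35540 = -960752820$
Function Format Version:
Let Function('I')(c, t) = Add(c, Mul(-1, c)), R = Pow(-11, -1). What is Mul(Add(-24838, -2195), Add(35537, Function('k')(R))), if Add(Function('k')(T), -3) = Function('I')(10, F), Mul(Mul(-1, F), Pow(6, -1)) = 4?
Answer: -960752820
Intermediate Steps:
R = Rational(-1, 11) ≈ -0.090909
F = -24 (F = Mul(-6, 4) = -24)
Function('I')(c, t) = 0
Function('k')(T) = 3 (Function('k')(T) = Add(3, 0) = 3)
Mul(Add(-24838, -2195), Add(35537, Function('k')(R))) = Mul(Add(-24838, -2195), Add(35537, 3)) = Mul(-27033, 35540) = -960752820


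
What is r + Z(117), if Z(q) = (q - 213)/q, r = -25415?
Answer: -991217/39 ≈ -25416.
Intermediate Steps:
Z(q) = (-213 + q)/q
r + Z(117) = -25415 + (-213 + 117)/117 = -25415 + (1/117)*(-96) = -25415 - 32/39 = -991217/39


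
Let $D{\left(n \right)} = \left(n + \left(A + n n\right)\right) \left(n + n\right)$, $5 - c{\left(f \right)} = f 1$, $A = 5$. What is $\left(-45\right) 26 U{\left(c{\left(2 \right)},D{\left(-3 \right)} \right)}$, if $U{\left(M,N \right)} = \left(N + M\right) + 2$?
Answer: $71370$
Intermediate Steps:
$c{\left(f \right)} = 5 - f$ ($c{\left(f \right)} = 5 - f 1 = 5 - f$)
$D{\left(n \right)} = 2 n \left(5 + n + n^{2}\right)$ ($D{\left(n \right)} = \left(n + \left(5 + n n\right)\right) \left(n + n\right) = \left(n + \left(5 + n^{2}\right)\right) 2 n = \left(5 + n + n^{2}\right) 2 n = 2 n \left(5 + n + n^{2}\right)$)
$U{\left(M,N \right)} = 2 + M + N$ ($U{\left(M,N \right)} = \left(M + N\right) + 2 = 2 + M + N$)
$\left(-45\right) 26 U{\left(c{\left(2 \right)},D{\left(-3 \right)} \right)} = \left(-45\right) 26 \left(2 + \left(5 - 2\right) + 2 \left(-3\right) \left(5 - 3 + \left(-3\right)^{2}\right)\right) = - 1170 \left(2 + \left(5 - 2\right) + 2 \left(-3\right) \left(5 - 3 + 9\right)\right) = - 1170 \left(2 + 3 + 2 \left(-3\right) 11\right) = - 1170 \left(2 + 3 - 66\right) = \left(-1170\right) \left(-61\right) = 71370$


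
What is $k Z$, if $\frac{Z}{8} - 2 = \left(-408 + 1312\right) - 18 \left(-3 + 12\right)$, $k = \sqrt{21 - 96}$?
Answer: $29760 i \sqrt{3} \approx 51546.0 i$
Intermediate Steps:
$k = 5 i \sqrt{3}$ ($k = \sqrt{-75} = 5 i \sqrt{3} \approx 8.6602 i$)
$Z = 5952$ ($Z = 16 + 8 \left(\left(-408 + 1312\right) - 18 \left(-3 + 12\right)\right) = 16 + 8 \left(904 - 162\right) = 16 + 8 \cdot 742 = 16 + 5936 = 5952$)
$k Z = 5 i \sqrt{3} \cdot 5952 = 29760 i \sqrt{3}$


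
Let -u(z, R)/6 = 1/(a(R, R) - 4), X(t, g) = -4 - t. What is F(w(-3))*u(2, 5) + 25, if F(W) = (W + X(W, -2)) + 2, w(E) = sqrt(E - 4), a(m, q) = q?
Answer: 37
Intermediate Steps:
w(E) = sqrt(-4 + E)
u(z, R) = -6/(-4 + R) (u(z, R) = -6/(R - 4) = -6/(-4 + R))
F(W) = -2 (F(W) = (W + (-4 - W)) + 2 = -4 + 2 = -2)
F(w(-3))*u(2, 5) + 25 = -(-12)/(-4 + 5) + 25 = -(-12)/1 + 25 = -(-12) + 25 = -2*(-6) + 25 = 12 + 25 = 37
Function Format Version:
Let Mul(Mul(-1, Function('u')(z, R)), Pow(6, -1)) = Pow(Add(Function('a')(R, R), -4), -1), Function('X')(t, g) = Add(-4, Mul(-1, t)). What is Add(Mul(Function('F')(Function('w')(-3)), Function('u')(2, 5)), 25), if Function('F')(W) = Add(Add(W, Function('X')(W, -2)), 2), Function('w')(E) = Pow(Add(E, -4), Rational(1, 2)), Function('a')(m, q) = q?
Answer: 37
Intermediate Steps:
Function('w')(E) = Pow(Add(-4, E), Rational(1, 2))
Function('u')(z, R) = Mul(-6, Pow(Add(-4, R), -1)) (Function('u')(z, R) = Mul(-6, Pow(Add(R, -4), -1)) = Mul(-6, Pow(Add(-4, R), -1)))
Function('F')(W) = -2 (Function('F')(W) = Add(Add(W, Add(-4, Mul(-1, W))), 2) = Add(-4, 2) = -2)
Add(Mul(Function('F')(Function('w')(-3)), Function('u')(2, 5)), 25) = Add(Mul(-2, Mul(-6, Pow(Add(-4, 5), -1))), 25) = Add(Mul(-2, Mul(-6, Pow(1, -1))), 25) = Add(Mul(-2, Mul(-6, 1)), 25) = Add(Mul(-2, -6), 25) = Add(12, 25) = 37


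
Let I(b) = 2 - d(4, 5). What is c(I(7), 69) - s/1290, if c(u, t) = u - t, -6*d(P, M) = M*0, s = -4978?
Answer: -40726/645 ≈ -63.141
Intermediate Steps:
d(P, M) = 0 (d(P, M) = -M*0/6 = -⅙*0 = 0)
I(b) = 2 (I(b) = 2 - 1*0 = 2 + 0 = 2)
c(I(7), 69) - s/1290 = (2 - 1*69) - (-4978)/1290 = (2 - 69) - (-4978)/1290 = -67 - 1*(-2489/645) = -67 + 2489/645 = -40726/645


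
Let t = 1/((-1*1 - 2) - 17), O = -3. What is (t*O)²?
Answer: 9/400 ≈ 0.022500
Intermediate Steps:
t = -1/20 (t = 1/((-1 - 2) - 17) = 1/(-3 - 17) = 1/(-20) = -1/20 ≈ -0.050000)
(t*O)² = (-1/20*(-3))² = (3/20)² = 9/400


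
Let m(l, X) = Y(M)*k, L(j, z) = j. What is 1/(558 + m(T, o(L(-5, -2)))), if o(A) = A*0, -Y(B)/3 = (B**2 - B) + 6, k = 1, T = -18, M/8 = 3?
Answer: -1/1116 ≈ -0.00089606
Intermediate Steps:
M = 24 (M = 8*3 = 24)
Y(B) = -18 - 3*B**2 + 3*B (Y(B) = -3*((B**2 - B) + 6) = -3*(6 + B**2 - B) = -18 - 3*B**2 + 3*B)
o(A) = 0
m(l, X) = -1674 (m(l, X) = (-18 - 3*24**2 + 3*24)*1 = (-18 - 3*576 + 72)*1 = (-18 - 1728 + 72)*1 = -1674*1 = -1674)
1/(558 + m(T, o(L(-5, -2)))) = 1/(558 - 1674) = 1/(-1116) = -1/1116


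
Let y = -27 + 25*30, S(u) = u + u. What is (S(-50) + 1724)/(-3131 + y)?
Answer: -29/43 ≈ -0.67442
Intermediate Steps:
S(u) = 2*u
y = 723 (y = -27 + 750 = 723)
(S(-50) + 1724)/(-3131 + y) = (2*(-50) + 1724)/(-3131 + 723) = (-100 + 1724)/(-2408) = 1624*(-1/2408) = -29/43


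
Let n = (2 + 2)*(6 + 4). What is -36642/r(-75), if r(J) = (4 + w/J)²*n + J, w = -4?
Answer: -41222250/654953 ≈ -62.939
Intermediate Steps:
n = 40 (n = 4*10 = 40)
r(J) = J + 40*(4 - 4/J)² (r(J) = (4 - 4/J)²*40 + J = 40*(4 - 4/J)² + J = J + 40*(4 - 4/J)²)
-36642/r(-75) = -36642/(-75 + 640*(-1 - 75)²/(-75)²) = -36642/(-75 + 640*(1/5625)*(-76)²) = -36642/(-75 + 640*(1/5625)*5776) = -36642/(-75 + 739328/1125) = -36642/654953/1125 = -36642*1125/654953 = -41222250/654953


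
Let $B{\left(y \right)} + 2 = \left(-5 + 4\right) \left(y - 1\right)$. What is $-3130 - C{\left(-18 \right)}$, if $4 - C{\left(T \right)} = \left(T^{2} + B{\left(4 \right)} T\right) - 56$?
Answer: $-2776$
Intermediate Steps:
$B{\left(y \right)} = -1 - y$ ($B{\left(y \right)} = -2 + \left(-5 + 4\right) \left(y - 1\right) = -2 - \left(-1 + y\right) = -1 - y$)
$C{\left(T \right)} = 60 - T^{2} + 5 T$ ($C{\left(T \right)} = 4 - \left(\left(T^{2} + \left(-1 - 4\right) T\right) - 56\right) = 4 - \left(\left(T^{2} - 5 T\right) - 56\right) = 4 - \left(-56 + T^{2} - 5 T\right) = 4 + \left(56 - T^{2} + 5 T\right) = 60 - T^{2} + 5 T$)
$-3130 - C{\left(-18 \right)} = -3130 - \left(60 - \left(-18\right)^{2} + 5 \left(-18\right)\right) = -3130 - \left(60 - 324 - 90\right) = -3130 - -354 = -3130 + 354 = -2776$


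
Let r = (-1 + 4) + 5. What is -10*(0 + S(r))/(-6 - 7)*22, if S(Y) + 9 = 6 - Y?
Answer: -2420/13 ≈ -186.15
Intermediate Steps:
r = 8 (r = 3 + 5 = 8)
S(Y) = -3 - Y (S(Y) = -9 + (6 - Y) = -3 - Y)
-10*(0 + S(r))/(-6 - 7)*22 = -10*(0 + (-3 - 1*8))/(-6 - 7)*22 = -10*(0 + (-3 - 8))/(-13)*22 = -10*(0 - 11)*(-1)/13*22 = -(-110)*(-1)/13*22 = -10*11/13*22 = -110/13*22 = -2420/13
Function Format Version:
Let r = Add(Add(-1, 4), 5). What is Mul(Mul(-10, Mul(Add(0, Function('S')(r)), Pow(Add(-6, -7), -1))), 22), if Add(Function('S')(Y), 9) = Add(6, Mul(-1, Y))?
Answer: Rational(-2420, 13) ≈ -186.15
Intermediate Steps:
r = 8 (r = Add(3, 5) = 8)
Function('S')(Y) = Add(-3, Mul(-1, Y)) (Function('S')(Y) = Add(-9, Add(6, Mul(-1, Y))) = Add(-3, Mul(-1, Y)))
Mul(Mul(-10, Mul(Add(0, Function('S')(r)), Pow(Add(-6, -7), -1))), 22) = Mul(Mul(-10, Mul(Add(0, Add(-3, Mul(-1, 8))), Pow(Add(-6, -7), -1))), 22) = Mul(Mul(-10, Mul(Add(0, Add(-3, -8)), Pow(-13, -1))), 22) = Mul(Mul(-10, Mul(Add(0, -11), Rational(-1, 13))), 22) = Mul(Mul(-10, Mul(-11, Rational(-1, 13))), 22) = Mul(Mul(-10, Rational(11, 13)), 22) = Mul(Rational(-110, 13), 22) = Rational(-2420, 13)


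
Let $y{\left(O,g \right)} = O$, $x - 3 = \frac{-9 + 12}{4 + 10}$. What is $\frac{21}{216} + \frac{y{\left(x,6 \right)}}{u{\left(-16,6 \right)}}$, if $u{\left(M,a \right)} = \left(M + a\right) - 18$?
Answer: $- \frac{31}{1764} \approx -0.017574$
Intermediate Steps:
$x = \frac{45}{14}$ ($x = 3 + \frac{-9 + 12}{4 + 10} = 3 + \frac{3}{14} = \frac{45}{14} \approx 3.2143$)
$u{\left(M,a \right)} = -18 + M + a$
$\frac{21}{216} + \frac{y{\left(x,6 \right)}}{u{\left(-16,6 \right)}} = \frac{21}{216} + \frac{45}{14 \left(-18 - 16 + 6\right)} = 21 \cdot \frac{1}{216} + \frac{45}{14 \left(-28\right)} = \frac{7}{72} + \frac{45}{14} \left(- \frac{1}{28}\right) = \frac{7}{72} - \frac{45}{392} = - \frac{31}{1764}$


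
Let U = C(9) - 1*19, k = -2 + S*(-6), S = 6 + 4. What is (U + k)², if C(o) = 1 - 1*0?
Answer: 6400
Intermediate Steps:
S = 10
C(o) = 1 (C(o) = 1 + 0 = 1)
k = -62 (k = -2 + 10*(-6) = -2 - 60 = -62)
U = -18 (U = 1 - 1*19 = 1 - 19 = -18)
(U + k)² = (-18 - 62)² = (-80)² = 6400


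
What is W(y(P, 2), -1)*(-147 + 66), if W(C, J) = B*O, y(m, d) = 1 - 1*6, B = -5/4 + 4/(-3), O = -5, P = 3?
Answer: -4185/4 ≈ -1046.3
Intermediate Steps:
B = -31/12 (B = -5*1/4 + 4*(-1/3) = -5/4 - 4/3 = -31/12 ≈ -2.5833)
y(m, d) = -5 (y(m, d) = 1 - 6 = -5)
W(C, J) = 155/12 (W(C, J) = -31/12*(-5) = 155/12)
W(y(P, 2), -1)*(-147 + 66) = 155*(-147 + 66)/12 = (155/12)*(-81) = -4185/4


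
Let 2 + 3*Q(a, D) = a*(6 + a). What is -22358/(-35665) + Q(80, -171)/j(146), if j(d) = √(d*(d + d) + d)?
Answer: 3194/5095 + 3439*√42778/64167 ≈ 11.712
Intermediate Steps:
Q(a, D) = -⅔ + a*(6 + a)/3 (Q(a, D) = -⅔ + (a*(6 + a))/3 = -⅔ + a*(6 + a)/3)
j(d) = √(d + 2*d²) (j(d) = √(d*(2*d) + d) = √(2*d² + d) = √(d + 2*d²))
-22358/(-35665) + Q(80, -171)/j(146) = -22358/(-35665) + (-⅔ + 2*80 + (⅓)*80²)/(√(146*(1 + 2*146))) = -22358*(-1/35665) + (-⅔ + 160 + (⅓)*6400)/(√(146*(1 + 292))) = 3194/5095 + (-⅔ + 160 + 6400/3)/(√(146*293)) = 3194/5095 + 6878/(3*(√42778)) = 3194/5095 + 6878*(√42778/42778)/3 = 3194/5095 + 3439*√42778/64167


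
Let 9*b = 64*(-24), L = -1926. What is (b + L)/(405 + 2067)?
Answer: -3145/3708 ≈ -0.84817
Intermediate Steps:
b = -512/3 (b = (64*(-24))/9 = (1/9)*(-1536) = -512/3 ≈ -170.67)
(b + L)/(405 + 2067) = (-512/3 - 1926)/(405 + 2067) = -6290/3/2472 = -6290/3*1/2472 = -3145/3708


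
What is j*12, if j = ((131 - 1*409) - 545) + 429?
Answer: -4728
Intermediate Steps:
j = -394 (j = ((131 - 409) - 545) + 429 = (-278 - 545) + 429 = -823 + 429 = -394)
j*12 = -394*12 = -4728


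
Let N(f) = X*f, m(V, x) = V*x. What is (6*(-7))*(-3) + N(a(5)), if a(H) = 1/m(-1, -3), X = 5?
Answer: 383/3 ≈ 127.67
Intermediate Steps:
a(H) = ⅓ (a(H) = 1/(-1*(-3)) = 1/3 = ⅓)
N(f) = 5*f
(6*(-7))*(-3) + N(a(5)) = (6*(-7))*(-3) + 5*(⅓) = -42*(-3) + 5/3 = 126 + 5/3 = 383/3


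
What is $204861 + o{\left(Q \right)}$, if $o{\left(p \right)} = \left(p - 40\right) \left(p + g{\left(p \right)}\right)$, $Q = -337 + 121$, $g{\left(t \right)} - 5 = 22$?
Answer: $253245$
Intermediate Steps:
$g{\left(t \right)} = 27$ ($g{\left(t \right)} = 5 + 22 = 27$)
$Q = -216$
$o{\left(p \right)} = \left(-40 + p\right) \left(27 + p\right)$ ($o{\left(p \right)} = \left(p - 40\right) \left(p + 27\right) = \left(-40 + p\right) \left(27 + p\right)$)
$204861 + o{\left(Q \right)} = 204861 - \left(-1728 - 46656\right) = 204861 + \left(-1080 + 46656 + 2808\right) = 204861 + 48384 = 253245$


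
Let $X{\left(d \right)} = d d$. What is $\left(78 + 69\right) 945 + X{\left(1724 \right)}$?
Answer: $3111091$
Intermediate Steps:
$X{\left(d \right)} = d^{2}$
$\left(78 + 69\right) 945 + X{\left(1724 \right)} = \left(78 + 69\right) 945 + 1724^{2} = 147 \cdot 945 + 2972176 = 138915 + 2972176 = 3111091$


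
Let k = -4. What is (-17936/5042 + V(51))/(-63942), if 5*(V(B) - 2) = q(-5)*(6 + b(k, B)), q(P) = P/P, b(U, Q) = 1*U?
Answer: 7294/402994455 ≈ 1.8099e-5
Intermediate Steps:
b(U, Q) = U
q(P) = 1
V(B) = 12/5 (V(B) = 2 + (1*(6 - 4))/5 = 2 + (1*2)/5 = 2 + (⅕)*2 = 2 + ⅖ = 12/5)
(-17936/5042 + V(51))/(-63942) = (-17936/5042 + 12/5)/(-63942) = (-17936*1/5042 + 12/5)*(-1/63942) = (-8968/2521 + 12/5)*(-1/63942) = -14588/12605*(-1/63942) = 7294/402994455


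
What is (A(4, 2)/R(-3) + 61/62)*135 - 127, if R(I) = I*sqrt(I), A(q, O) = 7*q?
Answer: 361/62 + 420*I*sqrt(3) ≈ 5.8226 + 727.46*I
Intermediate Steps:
R(I) = I**(3/2)
(A(4, 2)/R(-3) + 61/62)*135 - 127 = ((7*4)/((-3)**(3/2)) + 61/62)*135 - 127 = (28/((-3*I*sqrt(3))) + 61*(1/62))*135 - 127 = (28*(I*sqrt(3)/9) + 61/62)*135 - 127 = (28*I*sqrt(3)/9 + 61/62)*135 - 127 = (61/62 + 28*I*sqrt(3)/9)*135 - 127 = (8235/62 + 420*I*sqrt(3)) - 127 = 361/62 + 420*I*sqrt(3)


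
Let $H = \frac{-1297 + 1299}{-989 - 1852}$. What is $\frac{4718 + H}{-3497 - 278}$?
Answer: $- \frac{13403836}{10724775} \approx -1.2498$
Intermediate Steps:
$H = - \frac{2}{2841}$ ($H = \frac{2}{-2841} = 2 \left(- \frac{1}{2841}\right) = - \frac{2}{2841} \approx -0.00070398$)
$\frac{4718 + H}{-3497 - 278} = \frac{4718 - \frac{2}{2841}}{-3497 - 278} = \frac{13403836}{2841 \left(-3775\right)} = \frac{13403836}{2841} \left(- \frac{1}{3775}\right) = - \frac{13403836}{10724775}$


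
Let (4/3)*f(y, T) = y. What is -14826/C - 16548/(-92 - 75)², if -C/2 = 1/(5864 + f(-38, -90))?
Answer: 2412876010251/55778 ≈ 4.3259e+7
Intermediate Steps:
f(y, T) = 3*y/4
C = -4/11671 (C = -2/(5864 + (¾)*(-38)) = -2/(5864 - 57/2) = -2/11671/2 = -2*2/11671 = -4/11671 ≈ -0.00034273)
-14826/C - 16548/(-92 - 75)² = -14826/(-4/11671) - 16548/(-92 - 75)² = -14826*(-11671/4) - 16548/((-167)²) = 86517123/2 - 16548/27889 = 2412876010251/55778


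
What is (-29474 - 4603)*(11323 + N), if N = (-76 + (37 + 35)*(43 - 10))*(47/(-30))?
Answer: -263063081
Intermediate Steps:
N = -10810/3 (N = (-76 + 72*33)*(47*(-1/30)) = (-76 + 2376)*(-47/30) = 2300*(-47/30) = -10810/3 ≈ -3603.3)
(-29474 - 4603)*(11323 + N) = (-29474 - 4603)*(11323 - 10810/3) = -34077*23159/3 = -263063081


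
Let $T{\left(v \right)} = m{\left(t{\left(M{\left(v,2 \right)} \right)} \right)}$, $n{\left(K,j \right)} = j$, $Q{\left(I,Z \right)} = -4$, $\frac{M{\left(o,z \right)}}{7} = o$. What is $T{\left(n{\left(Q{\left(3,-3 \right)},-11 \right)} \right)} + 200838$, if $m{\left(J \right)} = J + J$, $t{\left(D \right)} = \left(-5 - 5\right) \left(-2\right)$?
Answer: $200878$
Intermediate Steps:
$M{\left(o,z \right)} = 7 o$
$t{\left(D \right)} = 20$ ($t{\left(D \right)} = \left(-10\right) \left(-2\right) = 20$)
$m{\left(J \right)} = 2 J$
$T{\left(v \right)} = 40$ ($T{\left(v \right)} = 2 \cdot 20 = 40$)
$T{\left(n{\left(Q{\left(3,-3 \right)},-11 \right)} \right)} + 200838 = 40 + 200838 = 200878$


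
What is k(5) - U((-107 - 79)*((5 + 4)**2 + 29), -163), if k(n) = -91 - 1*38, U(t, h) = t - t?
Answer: -129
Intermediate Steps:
U(t, h) = 0
k(n) = -129 (k(n) = -91 - 38 = -129)
k(5) - U((-107 - 79)*((5 + 4)**2 + 29), -163) = -129 - 1*0 = -129 + 0 = -129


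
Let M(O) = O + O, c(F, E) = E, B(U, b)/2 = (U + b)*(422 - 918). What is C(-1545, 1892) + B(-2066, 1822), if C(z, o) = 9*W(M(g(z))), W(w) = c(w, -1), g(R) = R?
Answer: 242039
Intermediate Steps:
B(U, b) = -992*U - 992*b (B(U, b) = 2*((U + b)*(422 - 918)) = 2*((U + b)*(-496)) = 2*(-496*U - 496*b) = -992*U - 992*b)
M(O) = 2*O
W(w) = -1
C(z, o) = -9 (C(z, o) = 9*(-1) = -9)
C(-1545, 1892) + B(-2066, 1822) = -9 + (-992*(-2066) - 992*1822) = -9 + (2049472 - 1807424) = -9 + 242048 = 242039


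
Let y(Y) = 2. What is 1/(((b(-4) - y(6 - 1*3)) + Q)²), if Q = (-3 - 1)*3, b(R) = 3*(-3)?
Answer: 1/529 ≈ 0.0018904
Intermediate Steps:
b(R) = -9
Q = -12 (Q = -4*3 = -12)
1/(((b(-4) - y(6 - 1*3)) + Q)²) = 1/(((-9 - 1*2) - 12)²) = 1/(((-9 - 2) - 12)²) = 1/((-11 - 12)²) = 1/((-23)²) = 1/529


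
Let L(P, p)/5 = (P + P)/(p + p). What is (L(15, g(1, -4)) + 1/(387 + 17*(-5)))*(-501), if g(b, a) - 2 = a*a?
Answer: -315463/151 ≈ -2089.2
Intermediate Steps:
g(b, a) = 2 + a² (g(b, a) = 2 + a*a = 2 + a²)
L(P, p) = 5*P/p (L(P, p) = 5*((P + P)/(p + p)) = 5*((2*P)/((2*p))) = 5*((2*P)*(1/(2*p))) = 5*(P/p) = 5*P/p)
(L(15, g(1, -4)) + 1/(387 + 17*(-5)))*(-501) = (5*15/(2 + (-4)²) + 1/(387 + 17*(-5)))*(-501) = (5*15/(2 + 16) + 1/(387 - 85))*(-501) = (5*15/18 + 1/302)*(-501) = (5*15*(1/18) + 1/302)*(-501) = (25/6 + 1/302)*(-501) = (1889/453)*(-501) = -315463/151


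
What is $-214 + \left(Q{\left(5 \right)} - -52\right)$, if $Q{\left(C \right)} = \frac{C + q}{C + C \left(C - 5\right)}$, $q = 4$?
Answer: $- \frac{801}{5} \approx -160.2$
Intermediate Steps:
$Q{\left(C \right)} = \frac{4 + C}{C + C \left(-5 + C\right)}$ ($Q{\left(C \right)} = \frac{C + 4}{C + C \left(C - 5\right)} = \frac{4 + C}{C + C \left(-5 + C\right)}$)
$-214 + \left(Q{\left(5 \right)} - -52\right) = -214 + \left(\frac{4 + 5}{5 \left(-4 + 5\right)} - -52\right) = -214 + \left(\frac{1}{5} \cdot 1^{-1} \cdot 9 + 52\right) = -214 + \left(\frac{1}{5} \cdot 1 \cdot 9 + 52\right) = -214 + \left(\frac{9}{5} + 52\right) = -214 + \frac{269}{5} = - \frac{801}{5}$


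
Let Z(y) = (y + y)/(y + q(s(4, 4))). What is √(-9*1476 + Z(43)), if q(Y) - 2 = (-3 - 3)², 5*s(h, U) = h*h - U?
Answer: I*√1075918/9 ≈ 115.25*I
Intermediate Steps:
s(h, U) = -U/5 + h²/5 (s(h, U) = (h*h - U)/5 = (h² - U)/5 = -U/5 + h²/5)
q(Y) = 38 (q(Y) = 2 + (-3 - 3)² = 2 + (-6)² = 2 + 36 = 38)
Z(y) = 2*y/(38 + y) (Z(y) = (y + y)/(y + 38) = (2*y)/(38 + y) = 2*y/(38 + y))
√(-9*1476 + Z(43)) = √(-9*1476 + 2*43/(38 + 43)) = √(-13284 + 2*43/81) = √(-13284 + 2*43*(1/81)) = √(-13284 + 86/81) = √(-1075918/81) = I*√1075918/9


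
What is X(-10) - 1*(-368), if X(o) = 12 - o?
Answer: 390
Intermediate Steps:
X(-10) - 1*(-368) = (12 - 1*(-10)) - 1*(-368) = (12 + 10) + 368 = 22 + 368 = 390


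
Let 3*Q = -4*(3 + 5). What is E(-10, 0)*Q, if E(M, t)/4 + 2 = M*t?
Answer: 256/3 ≈ 85.333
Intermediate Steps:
E(M, t) = -8 + 4*M*t (E(M, t) = -8 + 4*(M*t) = -8 + 4*M*t)
Q = -32/3 (Q = (-4*(3 + 5))/3 = (-4*8)/3 = (⅓)*(-32) = -32/3 ≈ -10.667)
E(-10, 0)*Q = (-8 + 4*(-10)*0)*(-32/3) = (-8 + 0)*(-32/3) = -8*(-32/3) = 256/3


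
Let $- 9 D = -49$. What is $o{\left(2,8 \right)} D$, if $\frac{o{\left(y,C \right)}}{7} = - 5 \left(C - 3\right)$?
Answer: $- \frac{8575}{9} \approx -952.78$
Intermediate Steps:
$D = \frac{49}{9}$ ($D = \left(- \frac{1}{9}\right) \left(-49\right) = \frac{49}{9} \approx 5.4444$)
$o{\left(y,C \right)} = 105 - 35 C$ ($o{\left(y,C \right)} = 7 \left(- 5 \left(C - 3\right)\right) = 7 \left(- 5 \left(-3 + C\right)\right) = 7 \left(15 - 5 C\right) = 105 - 35 C$)
$o{\left(2,8 \right)} D = \left(105 - 280\right) \frac{49}{9} = \left(-175\right) \frac{49}{9} = - \frac{8575}{9}$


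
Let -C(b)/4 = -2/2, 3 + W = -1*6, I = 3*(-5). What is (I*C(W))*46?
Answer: -2760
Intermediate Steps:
I = -15
W = -9 (W = -3 - 1*6 = -3 - 6 = -9)
C(b) = 4 (C(b) = -(-8)/2 = -4*(-1) = 4)
(I*C(W))*46 = -15*4*46 = -60*46 = -2760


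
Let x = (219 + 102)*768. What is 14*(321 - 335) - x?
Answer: -246724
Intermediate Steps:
x = 246528 (x = 321*768 = 246528)
14*(321 - 335) - x = 14*(321 - 335) - 1*246528 = 14*(-14) - 246528 = -196 - 246528 = -246724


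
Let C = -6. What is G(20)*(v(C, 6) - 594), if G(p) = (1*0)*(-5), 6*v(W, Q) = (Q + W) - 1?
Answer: 0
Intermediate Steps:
v(W, Q) = -⅙ + Q/6 + W/6 (v(W, Q) = ((Q + W) - 1)/6 = (-1 + Q + W)/6 = -⅙ + Q/6 + W/6)
G(p) = 0 (G(p) = 0*(-5) = 0)
G(20)*(v(C, 6) - 594) = 0*((-⅙ + (⅙)*6 + (⅙)*(-6)) - 594) = 0*((-⅙ + 1 - 1) - 594) = 0*(-⅙ - 594) = 0*(-3565/6) = 0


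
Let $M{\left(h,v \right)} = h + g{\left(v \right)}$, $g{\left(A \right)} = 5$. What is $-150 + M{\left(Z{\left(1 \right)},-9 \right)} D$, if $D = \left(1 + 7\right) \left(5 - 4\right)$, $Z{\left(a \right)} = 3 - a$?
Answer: $-94$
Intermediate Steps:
$M{\left(h,v \right)} = 5 + h$ ($M{\left(h,v \right)} = h + 5 = 5 + h$)
$D = 8$ ($D = 8 \left(5 - 4\right) = 8 \cdot 1 = 8$)
$-150 + M{\left(Z{\left(1 \right)},-9 \right)} D = -150 + \left(5 + \left(3 - 1\right)\right) 8 = -150 + \left(5 + 2\right) 8 = -150 + 7 \cdot 8 = -150 + 56 = -94$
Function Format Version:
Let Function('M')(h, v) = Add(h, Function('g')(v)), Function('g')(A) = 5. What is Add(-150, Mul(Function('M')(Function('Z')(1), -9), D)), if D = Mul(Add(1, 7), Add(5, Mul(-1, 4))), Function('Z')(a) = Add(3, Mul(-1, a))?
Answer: -94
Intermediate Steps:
Function('M')(h, v) = Add(5, h) (Function('M')(h, v) = Add(h, 5) = Add(5, h))
D = 8 (D = Mul(8, Add(5, -4)) = Mul(8, 1) = 8)
Add(-150, Mul(Function('M')(Function('Z')(1), -9), D)) = Add(-150, Mul(Add(5, Add(3, Mul(-1, 1))), 8)) = Add(-150, Mul(Add(5, Add(3, -1)), 8)) = Add(-150, Mul(Add(5, 2), 8)) = Add(-150, Mul(7, 8)) = Add(-150, 56) = -94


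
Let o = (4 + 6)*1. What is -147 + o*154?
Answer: 1393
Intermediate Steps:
o = 10 (o = 10*1 = 10)
-147 + o*154 = -147 + 10*154 = -147 + 1540 = 1393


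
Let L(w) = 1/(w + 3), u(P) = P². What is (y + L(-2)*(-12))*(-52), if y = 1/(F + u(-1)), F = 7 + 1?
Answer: 5564/9 ≈ 618.22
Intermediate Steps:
F = 8
y = ⅑ (y = 1/(8 + (-1)²) = 1/(8 + 1) = 1/9 = ⅑ ≈ 0.11111)
L(w) = 1/(3 + w)
(y + L(-2)*(-12))*(-52) = (⅑ - 12/(3 - 2))*(-52) = (⅑ - 12/1)*(-52) = (⅑ + 1*(-12))*(-52) = (⅑ - 12)*(-52) = -107/9*(-52) = 5564/9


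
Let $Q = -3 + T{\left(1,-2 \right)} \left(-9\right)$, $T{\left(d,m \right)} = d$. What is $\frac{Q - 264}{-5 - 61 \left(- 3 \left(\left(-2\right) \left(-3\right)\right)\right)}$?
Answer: $- \frac{276}{1093} \approx -0.25252$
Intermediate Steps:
$Q = -12$ ($Q = -3 + 1 \left(-9\right) = -3 - 9 = -12$)
$\frac{Q - 264}{-5 - 61 \left(- 3 \left(\left(-2\right) \left(-3\right)\right)\right)} = \frac{-12 - 264}{-5 - 61 \left(- 3 \left(\left(-2\right) \left(-3\right)\right)\right)} = - \frac{276}{-5 - 61 \left(\left(-3\right) 6\right)} = - \frac{276}{-5 - -1098} = - \frac{276}{-5 + 1098} = - \frac{276}{1093}$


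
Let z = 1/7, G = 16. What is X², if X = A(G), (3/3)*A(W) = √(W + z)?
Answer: 113/7 ≈ 16.143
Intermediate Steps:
z = ⅐ ≈ 0.14286
A(W) = √(⅐ + W) (A(W) = √(W + ⅐) = √(⅐ + W))
X = √791/7 (X = √(7 + 49*16)/7 = √(7 + 784)/7 = √791/7 ≈ 4.0178)
X² = (√791/7)² = 113/7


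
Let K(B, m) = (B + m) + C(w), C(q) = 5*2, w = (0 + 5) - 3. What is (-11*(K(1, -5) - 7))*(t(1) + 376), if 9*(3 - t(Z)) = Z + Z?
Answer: 37499/9 ≈ 4166.6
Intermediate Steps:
t(Z) = 3 - 2*Z/9 (t(Z) = 3 - (Z + Z)/9 = 3 - 2*Z/9)
w = 2 (w = 5 - 3 = 2)
C(q) = 10
K(B, m) = 10 + B + m (K(B, m) = (B + m) + 10 = 10 + B + m)
(-11*(K(1, -5) - 7))*(t(1) + 376) = (-11*((10 + 1 - 5) - 7))*((3 - 2/9*1) + 376) = (-11*(6 - 7))*((3 - 2/9) + 376) = (-11*(-1))*(25/9 + 376) = 11*(3409/9) = 37499/9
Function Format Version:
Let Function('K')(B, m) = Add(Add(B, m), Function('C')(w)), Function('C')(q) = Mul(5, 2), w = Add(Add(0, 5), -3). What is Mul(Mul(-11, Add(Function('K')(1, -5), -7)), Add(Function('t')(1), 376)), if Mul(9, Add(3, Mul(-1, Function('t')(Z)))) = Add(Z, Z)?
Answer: Rational(37499, 9) ≈ 4166.6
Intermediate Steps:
Function('t')(Z) = Add(3, Mul(Rational(-2, 9), Z)) (Function('t')(Z) = Add(3, Mul(Rational(-1, 9), Add(Z, Z))) = Add(3, Mul(Rational(-1, 9), Mul(2, Z))) = Add(3, Mul(Rational(-2, 9), Z)))
w = 2 (w = Add(5, -3) = 2)
Function('C')(q) = 10
Function('K')(B, m) = Add(10, B, m) (Function('K')(B, m) = Add(Add(B, m), 10) = Add(10, B, m))
Mul(Mul(-11, Add(Function('K')(1, -5), -7)), Add(Function('t')(1), 376)) = Mul(Mul(-11, Add(Add(10, 1, -5), -7)), Add(Add(3, Mul(Rational(-2, 9), 1)), 376)) = Mul(Mul(-11, Add(6, -7)), Add(Add(3, Rational(-2, 9)), 376)) = Mul(Mul(-11, -1), Add(Rational(25, 9), 376)) = Mul(11, Rational(3409, 9)) = Rational(37499, 9)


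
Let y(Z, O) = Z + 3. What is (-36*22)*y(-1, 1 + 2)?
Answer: -1584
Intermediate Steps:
y(Z, O) = 3 + Z
(-36*22)*y(-1, 1 + 2) = (-36*22)*(3 - 1) = -792*2 = -1584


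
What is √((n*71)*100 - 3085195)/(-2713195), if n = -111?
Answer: -I*√3873295/2713195 ≈ -0.00072537*I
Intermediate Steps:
√((n*71)*100 - 3085195)/(-2713195) = √(-111*71*100 - 3085195)/(-2713195) = √(-7881*100 - 3085195)*(-1/2713195) = √(-788100 - 3085195)*(-1/2713195) = √(-3873295)*(-1/2713195) = (I*√3873295)*(-1/2713195) = -I*√3873295/2713195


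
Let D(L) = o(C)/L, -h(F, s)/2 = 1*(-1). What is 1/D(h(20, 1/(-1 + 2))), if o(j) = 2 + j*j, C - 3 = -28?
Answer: 2/627 ≈ 0.0031898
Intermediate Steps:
C = -25 (C = 3 - 28 = -25)
o(j) = 2 + j**2
h(F, s) = 2 (h(F, s) = -2*(-1) = 2)
D(L) = 627/L (D(L) = (2 + (-25)**2)/L = (2 + 625)/L = 627/L)
1/D(h(20, 1/(-1 + 2))) = 1/(627/2) = 2/627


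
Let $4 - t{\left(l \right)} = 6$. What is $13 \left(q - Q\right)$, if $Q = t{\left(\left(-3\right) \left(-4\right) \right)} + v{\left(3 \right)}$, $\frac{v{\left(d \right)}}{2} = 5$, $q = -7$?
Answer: $-195$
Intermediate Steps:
$v{\left(d \right)} = 10$ ($v{\left(d \right)} = 2 \cdot 5 = 10$)
$t{\left(l \right)} = -2$ ($t{\left(l \right)} = 4 - 6 = -2$)
$Q = 8$ ($Q = -2 + 10 = 8$)
$13 \left(q - Q\right) = 13 \left(-7 - 8\right) = 13 \left(-15\right) = -195$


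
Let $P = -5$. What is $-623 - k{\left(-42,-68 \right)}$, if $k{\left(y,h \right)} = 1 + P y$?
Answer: $-834$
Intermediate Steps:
$k{\left(y,h \right)} = 1 - 5 y$
$-623 - k{\left(-42,-68 \right)} = -623 - \left(1 - -210\right) = -623 - \left(1 + 210\right) = -623 - 211 = -834$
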